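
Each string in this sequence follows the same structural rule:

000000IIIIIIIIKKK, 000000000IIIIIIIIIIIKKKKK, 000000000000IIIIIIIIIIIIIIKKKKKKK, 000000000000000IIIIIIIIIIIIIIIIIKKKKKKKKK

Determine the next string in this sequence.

000000000000000000IIIIIIIIIIIIIIIIIIIIKKKKKKKKKKK

Each string has the form 0^{3n} I^{3n+2} K^{2n-1}, where the shown terms are n = 2, 3, 4, 5.
For the next term, n = 6, so the run lengths are 18, 20, 11.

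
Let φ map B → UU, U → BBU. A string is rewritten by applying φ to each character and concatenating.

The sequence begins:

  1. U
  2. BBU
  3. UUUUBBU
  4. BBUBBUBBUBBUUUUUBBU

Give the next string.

Rewriting the 19 symbols of BBUBBUBBUBBUUUUUBBU one by one yields UU UU BBU UU UU BBU UU UU BBU UU UU BBU BBU BBU BBU BBU UU UU BBU; concatenated:

UUUUBBUUUUUBBUUUUUBBUUUUUBBUBBUBBUBBUBBUUUUUBBU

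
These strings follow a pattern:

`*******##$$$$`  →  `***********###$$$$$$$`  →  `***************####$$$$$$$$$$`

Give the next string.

The n-th term is 4n+3 *'s then n+1 #'s then 3n+1 $'s (n = 1, 2, …).
At n = 4 the blocks have lengths 19, 5, 13.

*******************#####$$$$$$$$$$$$$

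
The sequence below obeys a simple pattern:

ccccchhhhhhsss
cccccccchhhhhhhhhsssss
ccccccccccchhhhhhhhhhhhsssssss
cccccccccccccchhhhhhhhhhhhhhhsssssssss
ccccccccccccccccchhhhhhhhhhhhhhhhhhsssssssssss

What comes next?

cccccccccccccccccccchhhhhhhhhhhhhhhhhhhhhsssssssssssss

Term n consists of 3n-1 c's, followed by 3n h's, followed by 2n-1 s's, where the shown terms are n = 2, 3, 4, 5, 6.
For the next term, n = 7, so the run lengths are 20, 21, 13.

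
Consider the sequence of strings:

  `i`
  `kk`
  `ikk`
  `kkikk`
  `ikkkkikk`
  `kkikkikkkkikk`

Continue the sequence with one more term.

Each term (from the third on) is the two preceding terms concatenated in order: term 3 = i·kk = ikk.
So term 7 is ikkkkikk·kkikkikkkkikk.

ikkkkikkkkikkikkkkikk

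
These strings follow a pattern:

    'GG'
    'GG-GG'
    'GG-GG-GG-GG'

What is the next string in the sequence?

GG-GG-GG-GG-GG-GG-GG-GG

Each string is two copies of the previous one joined by '-'.
So the next term is two copies of GG-GG-GG-GG with '-' between the halves.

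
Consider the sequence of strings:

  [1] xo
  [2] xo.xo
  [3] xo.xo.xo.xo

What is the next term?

s(k+1) = s(k)·.·s(k) — each term doubles the last with '.' between the halves.
One more doubling of xo.xo.xo.xo gives the answer.

xo.xo.xo.xo.xo.xo.xo.xo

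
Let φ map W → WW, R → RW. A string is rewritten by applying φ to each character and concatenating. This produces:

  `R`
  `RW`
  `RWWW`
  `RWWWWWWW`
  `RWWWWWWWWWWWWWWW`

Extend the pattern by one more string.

Rewriting the 16 symbols of RWWWWWWWWWWWWWWW one by one yields RW WW WW WW WW WW WW WW WW WW WW WW WW WW WW WW; concatenated:

RWWWWWWWWWWWWWWWWWWWWWWWWWWWWWWW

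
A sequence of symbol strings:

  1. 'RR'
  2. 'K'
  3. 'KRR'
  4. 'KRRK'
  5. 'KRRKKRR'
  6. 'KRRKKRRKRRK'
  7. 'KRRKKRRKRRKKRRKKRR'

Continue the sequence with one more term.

KRRKKRRKRRKKRRKKRRKRRKKRRKRRK

From term 3 onward, concatenate the last term with the second-to-last: K·RR = KRR, KRR·K = KRRK, …
The next term joins KRRKKRRKRRKKRRKKRR and KRRKKRRKRRK.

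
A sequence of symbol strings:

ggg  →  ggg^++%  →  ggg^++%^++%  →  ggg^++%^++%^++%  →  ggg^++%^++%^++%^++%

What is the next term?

The strings grow by a fixed suffix ^++% each time.
One more step from ggg^++%^++%^++%^++% gives the answer.

ggg^++%^++%^++%^++%^++%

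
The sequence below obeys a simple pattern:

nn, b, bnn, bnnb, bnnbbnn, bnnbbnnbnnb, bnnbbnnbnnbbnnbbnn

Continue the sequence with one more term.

From term 3 onward, concatenate the last term with the second-to-last: b·nn = bnn, bnn·b = bnnb, …
Continuing: bnnbbnnbnnbbnnbbnn · bnnbbnnbnnb gives term 8.

bnnbbnnbnnbbnnbbnnbnnbbnnbnnb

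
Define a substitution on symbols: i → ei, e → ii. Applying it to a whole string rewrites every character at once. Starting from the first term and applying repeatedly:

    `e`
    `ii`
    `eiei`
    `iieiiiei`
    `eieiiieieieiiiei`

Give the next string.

Applying the rule to each of the 16 symbols of eieiiieieieiiiei gives the pieces ii ei ii ei ei ei ii ei ii ei ii ei ei ei ii ei, which concatenate to the answer.

iieiiieieieiiieiiieiiieieieiiiei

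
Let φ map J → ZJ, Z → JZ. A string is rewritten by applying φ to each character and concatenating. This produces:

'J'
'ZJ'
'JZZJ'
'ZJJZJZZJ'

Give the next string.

JZZJZJJZZJJZJZZJ

Expanding ZJJZJZZJ: Z→JZ, J→ZJ, J→ZJ, Z→JZ, J→ZJ, Z→JZ, Z→JZ, J→ZJ. Concatenated: JZ ZJ ZJ JZ ZJ JZ JZ ZJ.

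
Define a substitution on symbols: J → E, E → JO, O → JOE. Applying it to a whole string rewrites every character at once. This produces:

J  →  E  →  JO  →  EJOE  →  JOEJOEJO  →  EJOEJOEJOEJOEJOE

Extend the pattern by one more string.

Rewriting the 16 symbols of EJOEJOEJOEJOEJOE one by one yields JO E JOE JO E JOE JO E JOE JO E JOE JO E JOE JO; concatenated:

JOEJOEJOEJOEJOEJOEJOEJOEJOEJOEJO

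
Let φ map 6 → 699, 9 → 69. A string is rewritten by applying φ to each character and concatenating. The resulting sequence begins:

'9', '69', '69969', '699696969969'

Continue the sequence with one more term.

Expanding 699696969969: 6→699, 9→69, 9→69, 6→699, 9→69, 6→699, 9→69, 6→699, 9→69, 9→69, 6→699, 9→69. Concatenated: 699 69 69 699 69 699 69 699 69 69 699 69.

69969696996969969699696969969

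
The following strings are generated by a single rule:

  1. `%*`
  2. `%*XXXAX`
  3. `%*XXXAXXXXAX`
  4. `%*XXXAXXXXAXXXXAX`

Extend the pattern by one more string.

The strings grow by a fixed suffix XXXAX each time.
So the next term is %*XXXAXXXXAXXXXAX·XXXAX.

%*XXXAXXXXAXXXXAXXXXAX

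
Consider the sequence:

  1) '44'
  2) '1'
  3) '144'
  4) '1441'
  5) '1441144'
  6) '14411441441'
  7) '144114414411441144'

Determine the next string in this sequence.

Each term (from the third on) is the previous term followed by the one before it: term 3 = 1·44 = 144.
So term 8 is 144114414411441144·14411441441.

14411441441144114414411441441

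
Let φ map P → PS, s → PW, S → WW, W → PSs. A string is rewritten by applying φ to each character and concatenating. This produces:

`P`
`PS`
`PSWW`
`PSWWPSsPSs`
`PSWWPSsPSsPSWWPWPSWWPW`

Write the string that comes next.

Rewriting the 22 symbols of PSWWPSsPSsPSWWPWPSWWPW one by one yields PS WW PSs PSs PS WW PW PS WW PW PS WW PSs PSs PS PSs PS WW PSs PSs PS PSs; concatenated:

PSWWPSsPSsPSWWPWPSWWPWPSWWPSsPSsPSPSsPSWWPSsPSsPSPSs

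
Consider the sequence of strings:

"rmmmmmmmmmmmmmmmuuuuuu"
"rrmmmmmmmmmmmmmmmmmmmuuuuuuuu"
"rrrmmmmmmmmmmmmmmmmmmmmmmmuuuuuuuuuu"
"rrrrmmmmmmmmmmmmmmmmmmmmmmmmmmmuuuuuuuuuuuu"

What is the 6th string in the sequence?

rrrrrrmmmmmmmmmmmmmmmmmmmmmmmmmmmmmmmmmmmuuuuuuuuuuuuuuuu

Reading off run lengths: r runs 1, 2, 3, 4; m runs 15, 19, 23, 27; u runs 6, 8, 10, 12 — each is linear in n, where the shown terms are n = 3, 4, 5, 6.
For term 6, n = 8, so the run lengths are 6, 35, 16.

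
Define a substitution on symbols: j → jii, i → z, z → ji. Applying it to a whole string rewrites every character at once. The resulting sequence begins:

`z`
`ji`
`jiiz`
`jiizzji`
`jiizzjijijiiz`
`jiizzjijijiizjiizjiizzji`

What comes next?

Applying the rule to each of the 24 symbols of jiizzjijijiizjiizjiizzji gives the pieces jii z z ji ji jii z jii z jii z z ji jii z z ji jii z z ji ji jii z, which concatenate to the answer.

jiizzjijijiizjiizjiizzjijiizzjijiizzjijijiiz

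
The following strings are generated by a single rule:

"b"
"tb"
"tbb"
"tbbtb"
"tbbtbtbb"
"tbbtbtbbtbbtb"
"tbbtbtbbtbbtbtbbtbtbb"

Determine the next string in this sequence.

Each term (from the third on) is the previous term followed by the one before it: term 3 = tb·b = tbb.
The next term joins tbbtbtbbtbbtbtbbtbtbb and tbbtbtbbtbbtb.

tbbtbtbbtbbtbtbbtbtbbtbbtbtbbtbbtb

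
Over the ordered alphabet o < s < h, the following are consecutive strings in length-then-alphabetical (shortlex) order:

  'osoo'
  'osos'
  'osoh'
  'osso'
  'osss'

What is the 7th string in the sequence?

osho

Advancing 2 positions from osss through osss → ossh reaches term 7.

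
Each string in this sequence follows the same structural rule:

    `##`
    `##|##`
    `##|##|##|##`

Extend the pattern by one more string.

##|##|##|##|##|##|##|##

Each string is two copies of the previous one joined by '|'.
So the next term is two copies of ##|##|##|## with '|' between the halves.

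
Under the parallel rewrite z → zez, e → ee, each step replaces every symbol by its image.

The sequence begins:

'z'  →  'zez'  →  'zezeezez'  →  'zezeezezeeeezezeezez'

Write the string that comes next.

zezeezezeeeezezeezezeeeeeeeezezeezezeeeezezeezez

φ(zezeezezeeeezezeezez) expands symbol-by-symbol to zez ee zez ee ee zez ee zez ee ee ee ee zez ee zez ee ee zez ee zez; joining the 20 pieces gives the next term.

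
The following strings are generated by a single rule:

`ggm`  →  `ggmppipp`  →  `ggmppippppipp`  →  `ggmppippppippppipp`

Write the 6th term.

The strings grow by a fixed suffix ppipp each time.
From ggmppippppippppipp, 2 further steps: ggmppippppippppipp → ggmppippppippppippppipp → (answer).

ggmppippppippppippppippppipp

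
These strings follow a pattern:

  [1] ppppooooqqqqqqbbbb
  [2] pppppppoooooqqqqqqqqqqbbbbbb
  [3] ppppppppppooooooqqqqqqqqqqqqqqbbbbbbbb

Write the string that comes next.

Each string has the form p^{3n-2} o^{n+2} q^{4n-2} b^{2n}, where the shown terms are n = 2, 3, 4.
Setting n = 5 gives 13, 7, 18, 10 characters in each block.

pppppppppppppoooooooqqqqqqqqqqqqqqqqqqbbbbbbbbbb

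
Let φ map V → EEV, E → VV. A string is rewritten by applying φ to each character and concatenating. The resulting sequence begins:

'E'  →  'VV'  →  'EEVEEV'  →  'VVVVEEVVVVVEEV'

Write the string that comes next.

EEVEEVEEVEEVVVVVEEVEEVEEVEEVEEVVVVVEEV

φ(VVVVEEVVVVVEEV) expands symbol-by-symbol to EEV EEV EEV EEV VV VV EEV EEV EEV EEV EEV VV VV EEV; joining the 14 pieces gives the next term.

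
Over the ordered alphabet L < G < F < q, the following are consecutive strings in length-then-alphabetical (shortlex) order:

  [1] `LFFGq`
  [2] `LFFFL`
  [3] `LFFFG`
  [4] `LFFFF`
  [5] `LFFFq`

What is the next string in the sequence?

LFFqL

The successor of LFFFq increments the rightmost position that isn't already q and resets every position after it to L.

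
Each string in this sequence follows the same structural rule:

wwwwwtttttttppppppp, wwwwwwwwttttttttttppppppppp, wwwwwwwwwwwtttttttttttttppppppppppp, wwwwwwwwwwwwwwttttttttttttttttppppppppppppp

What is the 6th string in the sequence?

Each string has the form w^{3n-1} t^{3n+1} p^{2n+3}, where the shown terms are n = 2, 3, 4, 5.
For term 6, n = 7, so the run lengths are 20, 22, 17.

wwwwwwwwwwwwwwwwwwwwttttttttttttttttttttttppppppppppppppppp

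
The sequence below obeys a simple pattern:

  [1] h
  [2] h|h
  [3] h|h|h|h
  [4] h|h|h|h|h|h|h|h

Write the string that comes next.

Every step duplicates the string with '|' between the halves.
One more doubling of h|h|h|h|h|h|h|h gives the answer.

h|h|h|h|h|h|h|h|h|h|h|h|h|h|h|h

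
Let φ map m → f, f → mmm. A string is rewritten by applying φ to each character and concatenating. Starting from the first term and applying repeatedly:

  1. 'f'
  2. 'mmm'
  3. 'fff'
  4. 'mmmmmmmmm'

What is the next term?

fffffffff

Apply φ to mmmmmmmmm symbol by symbol: m→f, m→f, m→f, m→f, m→f, m→f, m→f, m→f, m→f; joined: f f f f f f f f f.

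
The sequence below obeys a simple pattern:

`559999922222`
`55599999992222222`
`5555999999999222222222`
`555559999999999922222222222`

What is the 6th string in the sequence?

5555555999999999999999222222222222222

Reading off run lengths: 5 runs 2, 3, 4, 5; 9 runs 5, 7, 9, 11; 2 runs 5, 7, 9, 11 — each is linear in n, where the shown terms are n = 2, 3, 4, 5.
Setting n = 7 gives 7, 15, 15 characters in each block.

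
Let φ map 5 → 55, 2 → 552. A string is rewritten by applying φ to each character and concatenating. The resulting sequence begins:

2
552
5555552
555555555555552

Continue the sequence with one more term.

φ(555555555555552) expands symbol-by-symbol to 55 55 55 55 55 55 55 55 55 55 55 55 55 55 552; joining the 15 pieces gives the next term.

5555555555555555555555555555552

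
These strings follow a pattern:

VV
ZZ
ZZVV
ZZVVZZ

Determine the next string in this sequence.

ZZVVZZZZVV

Each term (from the third on) is the previous term followed by the one before it: term 3 = ZZ·VV = ZZVV.
So term 5 is ZZVVZZ·ZZVV.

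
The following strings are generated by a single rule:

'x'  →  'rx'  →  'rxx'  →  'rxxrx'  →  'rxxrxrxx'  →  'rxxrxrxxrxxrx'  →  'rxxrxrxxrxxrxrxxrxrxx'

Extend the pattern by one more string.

From term 3 onward, concatenate the last term with the second-to-last: rx·x = rxx, rxx·rx = rxxrx, …
Continuing: rxxrxrxxrxxrxrxxrxrxx · rxxrxrxxrxxrx gives term 8.

rxxrxrxxrxxrxrxxrxrxxrxxrxrxxrxxrx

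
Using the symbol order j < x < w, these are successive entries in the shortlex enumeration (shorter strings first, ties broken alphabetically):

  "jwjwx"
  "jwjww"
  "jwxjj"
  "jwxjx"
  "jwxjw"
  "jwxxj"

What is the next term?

jwxxx

The successor of jwxxj increments the rightmost position that isn't already w and resets every position after it to j.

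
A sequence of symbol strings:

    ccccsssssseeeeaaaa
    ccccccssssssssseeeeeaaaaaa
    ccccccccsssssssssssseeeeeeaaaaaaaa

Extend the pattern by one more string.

Each string has the form c^{2n+2} s^{3n+3} e^{n+3} a^{2n+2} (n = 1, 2, …).
For the next term, n = 4, so the run lengths are 10, 15, 7, 10.

ccccccccccssssssssssssssseeeeeeeaaaaaaaaaa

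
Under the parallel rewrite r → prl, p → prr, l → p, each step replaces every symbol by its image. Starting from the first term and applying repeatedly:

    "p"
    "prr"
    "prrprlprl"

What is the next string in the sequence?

Expanding prrprlprl: p→prr, r→prl, r→prl, p→prr, r→prl, l→p, p→prr, r→prl, l→p. Concatenated: prr prl prl prr prl p prr prl p.

prrprlprlprrprlpprrprlp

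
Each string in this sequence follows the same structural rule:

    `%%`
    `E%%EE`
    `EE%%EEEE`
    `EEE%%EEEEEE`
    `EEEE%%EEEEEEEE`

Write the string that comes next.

EEEEE%%EEEEEEEEEE

Every step adds E to the front and EE to the end of the previous string.
One more step from EEEE%%EEEEEEEE gives the answer.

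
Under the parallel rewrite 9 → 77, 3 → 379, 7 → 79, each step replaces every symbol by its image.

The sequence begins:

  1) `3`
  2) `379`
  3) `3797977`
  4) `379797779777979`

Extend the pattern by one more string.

Rewriting the 15 symbols of 379797779777979 one by one yields 379 79 77 79 77 79 79 79 77 79 79 79 77 79 77; concatenated:

3797977797779797977797979777977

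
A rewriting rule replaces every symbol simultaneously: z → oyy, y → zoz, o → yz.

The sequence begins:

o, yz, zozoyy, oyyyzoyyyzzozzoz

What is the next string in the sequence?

φ(oyyyzoyyyzzozzoz) expands symbol-by-symbol to yz zoz zoz zoz oyy yz zoz zoz zoz oyy oyy yz oyy oyy yz oyy; joining the 16 pieces gives the next term.

yzzozzozzozoyyyzzozzozzozoyyoyyyzoyyoyyyzoyy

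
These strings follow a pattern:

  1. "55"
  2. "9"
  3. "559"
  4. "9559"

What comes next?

Each term (from the third on) is the two preceding terms concatenated in order: term 3 = 55·9 = 559.
Continuing: 559 · 9559 gives term 5.

5599559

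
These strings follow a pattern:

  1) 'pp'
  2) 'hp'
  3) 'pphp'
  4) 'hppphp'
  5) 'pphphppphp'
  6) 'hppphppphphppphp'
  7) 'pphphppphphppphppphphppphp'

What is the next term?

hppphppphphppphppphphppphphppphppphphppphp

From term 3 onward, concatenate the second-to-last term with the last: pp·hp = pphp, hp·pphp = hppphp, …
So term 8 is hppphppphphppphp·pphphppphphppphppphphppphp.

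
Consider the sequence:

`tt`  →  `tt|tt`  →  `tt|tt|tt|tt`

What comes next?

s(k+1) = s(k)·|·s(k) — each term doubles the last with '|' between the halves.
So the next term is two copies of tt|tt|tt|tt with '|' between the halves.

tt|tt|tt|tt|tt|tt|tt|tt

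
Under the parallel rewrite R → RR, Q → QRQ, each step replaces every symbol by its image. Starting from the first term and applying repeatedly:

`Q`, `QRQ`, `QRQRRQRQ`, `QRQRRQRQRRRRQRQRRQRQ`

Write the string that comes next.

Rewriting the 20 symbols of QRQRRQRQRRRRQRQRRQRQ one by one yields QRQ RR QRQ RR RR QRQ RR QRQ RR RR RR RR QRQ RR QRQ RR RR QRQ RR QRQ; concatenated:

QRQRRQRQRRRRQRQRRQRQRRRRRRRRQRQRRQRQRRRRQRQRRQRQ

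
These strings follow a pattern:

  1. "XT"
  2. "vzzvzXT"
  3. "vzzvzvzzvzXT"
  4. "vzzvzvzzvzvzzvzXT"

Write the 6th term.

vzzvzvzzvzvzzvzvzzvzvzzvzXT

Every step adds vzzvz at the front: s(k+1) = vzzvz·s(k).
From vzzvzvzzvzvzzvzXT, 2 further steps: vzzvzvzzvzvzzvzXT → vzzvzvzzvzvzzvzvzzvzXT → (answer).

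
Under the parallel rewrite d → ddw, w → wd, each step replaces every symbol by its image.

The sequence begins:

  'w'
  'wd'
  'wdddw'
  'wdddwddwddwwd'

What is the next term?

Applying the rule to each of the 13 symbols of wdddwddwddwwd gives the pieces wd ddw ddw ddw wd ddw ddw wd ddw ddw wd wd ddw, which concatenate to the answer.

wdddwddwddwwdddwddwwdddwddwwdwdddw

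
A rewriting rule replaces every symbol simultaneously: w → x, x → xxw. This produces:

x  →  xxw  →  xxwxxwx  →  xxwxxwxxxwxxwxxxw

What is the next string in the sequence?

Rewriting the 17 symbols of xxwxxwxxxwxxwxxxw one by one yields xxw xxw x xxw xxw x xxw xxw xxw x xxw xxw x xxw xxw xxw x; concatenated:

xxwxxwxxxwxxwxxxwxxwxxwxxxwxxwxxxwxxwxxwx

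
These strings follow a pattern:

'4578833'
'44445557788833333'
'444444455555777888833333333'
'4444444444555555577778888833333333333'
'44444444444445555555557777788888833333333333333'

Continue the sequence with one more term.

444444444444444455555555555777777888888833333333333333333

The n-th term is 3n-2 4's then 2n-1 5's then n 7's then n+1 8's then 3n-1 3's (n = 1, 2, …).
For the next term, n = 6, so the run lengths are 16, 11, 6, 7, 17.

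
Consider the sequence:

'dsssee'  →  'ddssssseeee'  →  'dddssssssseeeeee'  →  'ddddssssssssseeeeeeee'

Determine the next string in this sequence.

dddddssssssssssseeeeeeeeee

Each string has the form d^{n} s^{2n+1} e^{2n} (n = 1, 2, …).
For the next term, n = 5, so the run lengths are 5, 11, 10.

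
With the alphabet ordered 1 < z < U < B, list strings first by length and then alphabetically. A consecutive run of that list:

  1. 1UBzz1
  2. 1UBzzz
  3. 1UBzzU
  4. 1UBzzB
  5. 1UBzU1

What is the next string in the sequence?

Find the rightmost character of 1UBzU1 below B, bump it to the next letter, and reset everything to its right to 1.

1UBzUz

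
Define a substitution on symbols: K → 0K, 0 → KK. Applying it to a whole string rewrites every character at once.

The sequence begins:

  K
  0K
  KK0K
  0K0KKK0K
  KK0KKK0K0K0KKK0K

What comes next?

0K0KKK0K0K0KKK0KKK0KKK0K0K0KKK0K

Applying the rule to each of the 16 symbols of KK0KKK0K0K0KKK0K gives the pieces 0K 0K KK 0K 0K 0K KK 0K KK 0K KK 0K 0K 0K KK 0K, which concatenate to the answer.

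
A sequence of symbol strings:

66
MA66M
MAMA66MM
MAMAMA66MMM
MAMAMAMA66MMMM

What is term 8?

s(k+1) = MA·s(k)·M, so each term gains MA as a prefix and M as a suffix.
From MAMAMAMA66MMMM, 3 further steps: MAMAMAMA66MMMM → MAMAMAMAMA66MMMMM → MAMAMAMAMAMA66MMMMMM → (answer).

MAMAMAMAMAMAMA66MMMMMMM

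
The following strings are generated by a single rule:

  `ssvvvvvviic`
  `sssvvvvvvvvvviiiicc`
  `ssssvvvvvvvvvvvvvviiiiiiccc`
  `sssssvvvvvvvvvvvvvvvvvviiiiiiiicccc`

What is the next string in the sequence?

Term n consists of n+1 s's, followed by 4n+2 v's, followed by 2n i's, followed by n c's (n = 1, 2, …).
At n = 5 the blocks have lengths 6, 22, 10, 5.

ssssssvvvvvvvvvvvvvvvvvvvvvviiiiiiiiiiccccc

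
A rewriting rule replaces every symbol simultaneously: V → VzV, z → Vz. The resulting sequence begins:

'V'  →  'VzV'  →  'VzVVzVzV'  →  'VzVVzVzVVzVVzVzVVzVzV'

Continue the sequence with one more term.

VzVVzVzVVzVVzVzVVzVzVVzVVzVzVVzVVzVzVVzVzVVzVVzVzVVzVzV

φ(VzVVzVzVVzVVzVzVVzVzV) expands symbol-by-symbol to VzV Vz VzV VzV Vz VzV Vz VzV VzV Vz VzV VzV Vz VzV Vz VzV VzV Vz VzV Vz VzV; joining the 21 pieces gives the next term.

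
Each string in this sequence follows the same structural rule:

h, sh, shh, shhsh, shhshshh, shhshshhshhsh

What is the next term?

shhshshhshhshshhshshh

Each term (from the third on) is the previous term followed by the one before it: term 3 = sh·h = shh.
So term 7 is shhshshhshhsh·shhshshh.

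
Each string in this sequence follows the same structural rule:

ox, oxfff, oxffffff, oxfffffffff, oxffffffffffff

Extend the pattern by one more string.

Each term is the previous one with fff appended.
Applying this once more to oxffffffffffff:

oxfffffffffffffff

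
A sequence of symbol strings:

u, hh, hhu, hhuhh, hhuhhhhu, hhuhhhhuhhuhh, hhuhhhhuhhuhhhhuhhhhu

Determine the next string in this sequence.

This is a Fibonacci-style word recurrence s(k) = s(k−1)·s(k−2): e.g. hh·u = hhu.
Continuing: hhuhhhhuhhuhhhhuhhhhu · hhuhhhhuhhuhh gives term 8.

hhuhhhhuhhuhhhhuhhhhuhhuhhhhuhhuhh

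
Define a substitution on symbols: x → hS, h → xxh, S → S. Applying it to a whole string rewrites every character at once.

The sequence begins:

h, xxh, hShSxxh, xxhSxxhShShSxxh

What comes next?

φ(xxhSxxhShShSxxh) expands symbol-by-symbol to hS hS xxh S hS hS xxh S xxh S xxh S hS hS xxh; joining the 15 pieces gives the next term.

hShSxxhShShSxxhSxxhSxxhShShSxxh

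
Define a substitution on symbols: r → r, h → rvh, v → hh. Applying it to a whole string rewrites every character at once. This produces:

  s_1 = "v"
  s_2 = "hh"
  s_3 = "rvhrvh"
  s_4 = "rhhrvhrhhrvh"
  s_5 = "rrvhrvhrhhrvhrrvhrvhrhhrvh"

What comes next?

φ(rrvhrvhrhhrvhrrvhrvhrhhrvh) expands symbol-by-symbol to r r hh rvh r hh rvh r rvh rvh r hh rvh r r hh rvh r hh rvh r rvh rvh r hh rvh; joining the 26 pieces gives the next term.

rrhhrvhrhhrvhrrvhrvhrhhrvhrrhhrvhrhhrvhrrvhrvhrhhrvh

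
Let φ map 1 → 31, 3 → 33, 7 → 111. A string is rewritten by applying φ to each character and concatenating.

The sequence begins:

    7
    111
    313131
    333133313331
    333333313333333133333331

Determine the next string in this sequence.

Rewriting the 24 symbols of 333333313333333133333331 one by one yields 33 33 33 33 33 33 33 31 33 33 33 33 33 33 33 31 33 33 33 33 33 33 33 31; concatenated:

333333333333333133333333333333313333333333333331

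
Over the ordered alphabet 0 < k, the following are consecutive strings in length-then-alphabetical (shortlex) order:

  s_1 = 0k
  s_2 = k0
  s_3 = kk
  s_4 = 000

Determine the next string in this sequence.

The successor of 000 increments the rightmost position that isn't already k and resets every position after it to 0.

00k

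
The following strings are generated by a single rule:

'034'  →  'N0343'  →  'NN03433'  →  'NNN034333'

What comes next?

Each term wraps the previous one in N on the left and 3 on the right.
One more step from NNN034333 gives the answer.

NNNN0343333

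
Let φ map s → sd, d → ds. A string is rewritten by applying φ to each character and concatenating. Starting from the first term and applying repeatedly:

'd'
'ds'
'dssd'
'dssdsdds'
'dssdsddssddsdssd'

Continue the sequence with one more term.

Replace each of the 16 characters of dssdsddssddsdssd in place — ds sd sd ds sd ds ds sd sd ds ds sd ds sd sd ds — and concatenate.

dssdsddssddsdssdsddsdssddssdsdds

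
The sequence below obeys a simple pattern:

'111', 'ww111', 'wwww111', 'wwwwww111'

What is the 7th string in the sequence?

wwwwwwwwwwww111

The strings grow by a fixed prefix ww each time.
From wwwwww111, 3 further steps: wwwwww111 → wwwwwwww111 → wwwwwwwwww111 → (answer).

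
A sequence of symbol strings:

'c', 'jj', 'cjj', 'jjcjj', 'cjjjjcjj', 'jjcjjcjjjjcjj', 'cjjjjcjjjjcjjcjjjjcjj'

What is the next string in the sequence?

This is a Fibonacci-style word recurrence s(k) = s(k−2)·s(k−1): e.g. c·jj = cjj.
So term 8 is jjcjjcjjjjcjj·cjjjjcjjjjcjjcjjjjcjj.

jjcjjcjjjjcjjcjjjjcjjjjcjjcjjjjcjj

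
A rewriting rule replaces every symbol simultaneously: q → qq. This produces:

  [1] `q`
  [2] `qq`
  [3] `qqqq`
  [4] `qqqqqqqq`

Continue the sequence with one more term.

Rewriting each symbol of qqqqqqqq: q→qq, q→qq, q→qq, q→qq, q→qq, q→qq, q→qq, q→qq, which concatenates to qq qq qq qq qq qq qq qq.

qqqqqqqqqqqqqqqq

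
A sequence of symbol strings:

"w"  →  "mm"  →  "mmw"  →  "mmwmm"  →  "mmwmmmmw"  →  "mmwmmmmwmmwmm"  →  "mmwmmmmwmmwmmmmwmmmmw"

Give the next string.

Each term (from the third on) is the previous term followed by the one before it: term 3 = mm·w = mmw.
So term 8 is mmwmmmmwmmwmmmmwmmmmw·mmwmmmmwmmwmm.

mmwmmmmwmmwmmmmwmmmmwmmwmmmmwmmwmm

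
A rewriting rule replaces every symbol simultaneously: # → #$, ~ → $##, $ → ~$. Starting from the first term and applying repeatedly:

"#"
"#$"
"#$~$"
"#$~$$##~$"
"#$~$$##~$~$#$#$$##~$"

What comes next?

φ(#$~$$##~$~$#$#$$##~$) expands symbol-by-symbol to #$ ~$ $## ~$ ~$ #$ #$ $## ~$ $## ~$ #$ ~$ #$ ~$ ~$ #$ #$ $## ~$; joining the 20 pieces gives the next term.

#$~$$##~$~$#$#$$##~$$##~$#$~$#$~$~$#$#$$##~$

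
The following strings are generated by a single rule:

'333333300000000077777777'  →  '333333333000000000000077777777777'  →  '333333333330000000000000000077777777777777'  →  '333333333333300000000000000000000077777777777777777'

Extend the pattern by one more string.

Each string has the form 3^{2n+3} 0^{4n+1} 7^{3n+2}, where the shown terms are n = 2, 3, 4, 5.
Setting n = 6 gives 15, 25, 20 characters in each block.

333333333333333000000000000000000000000077777777777777777777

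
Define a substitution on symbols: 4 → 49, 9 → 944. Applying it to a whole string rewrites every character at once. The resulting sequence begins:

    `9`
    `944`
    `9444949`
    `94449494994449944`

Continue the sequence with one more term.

φ(94449494994449944) expands symbol-by-symbol to 944 49 49 49 944 49 944 49 944 944 49 49 49 944 944 49 49; joining the 17 pieces gives the next term.

94449494994449944499449444949499449444949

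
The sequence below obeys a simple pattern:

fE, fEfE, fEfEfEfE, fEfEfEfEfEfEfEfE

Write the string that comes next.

fEfEfEfEfEfEfEfEfEfEfEfEfEfEfEfE

Every step duplicates the string.
So the next term is two copies of fEfEfEfEfEfEfEfE.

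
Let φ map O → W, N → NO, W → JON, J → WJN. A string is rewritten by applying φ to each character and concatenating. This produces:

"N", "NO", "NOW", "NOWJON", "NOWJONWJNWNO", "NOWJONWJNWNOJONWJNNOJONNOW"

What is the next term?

NOWJONWJNWNOJONWJNNOJONNOWWJNWNOJONWJNNONOWWJNWNONOWJON

Applying the rule to each of the 26 symbols of NOWJONWJNWNOJONWJNNOJONNOW gives the pieces NO W JON WJN W NO JON WJN NO JON NO W WJN W NO JON WJN NO NO W WJN W NO NO W JON, which concatenate to the answer.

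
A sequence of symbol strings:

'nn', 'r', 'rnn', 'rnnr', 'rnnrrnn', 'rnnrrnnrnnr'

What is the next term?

rnnrrnnrnnrrnnrrnn

This is a Fibonacci-style word recurrence s(k) = s(k−1)·s(k−2): e.g. r·nn = rnn.
Continuing: rnnrrnnrnnr · rnnrrnn gives term 7.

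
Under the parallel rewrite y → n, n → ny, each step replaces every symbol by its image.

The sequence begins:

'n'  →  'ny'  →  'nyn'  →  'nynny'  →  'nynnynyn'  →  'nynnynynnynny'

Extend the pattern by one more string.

nynnynynnynnynynnynyn

Replace each of the 13 characters of nynnynynnynny in place — ny n ny ny n ny n ny ny n ny ny n — and concatenate.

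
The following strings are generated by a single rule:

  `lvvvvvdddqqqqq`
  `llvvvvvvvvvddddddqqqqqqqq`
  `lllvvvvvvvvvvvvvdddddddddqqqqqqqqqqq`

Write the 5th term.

Reading off run lengths: l runs 1, 2, 3; v runs 5, 9, 13; d runs 3, 6, 9; q runs 5, 8, 11 — each is linear in n (n = 1, 2, …).
For term 5, n = 5, so the run lengths are 5, 21, 15, 17.

lllllvvvvvvvvvvvvvvvvvvvvvdddddddddddddddqqqqqqqqqqqqqqqqq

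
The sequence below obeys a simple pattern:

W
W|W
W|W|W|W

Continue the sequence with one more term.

Every step duplicates the string with '|' between the halves.
One more doubling of W|W|W|W gives the answer.

W|W|W|W|W|W|W|W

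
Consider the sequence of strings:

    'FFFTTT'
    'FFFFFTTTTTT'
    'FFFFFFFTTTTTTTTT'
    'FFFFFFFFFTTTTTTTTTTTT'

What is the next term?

Term n consists of 2n+1 F's, followed by 3n T's (n = 1, 2, …).
At n = 5 the blocks have lengths 11, 15.

FFFFFFFFFFFTTTTTTTTTTTTTTT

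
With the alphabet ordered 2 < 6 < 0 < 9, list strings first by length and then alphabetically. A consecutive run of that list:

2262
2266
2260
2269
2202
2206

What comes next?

2200

Find the rightmost character of 2206 below 9, bump it to the next letter, and reset everything to its right to 2.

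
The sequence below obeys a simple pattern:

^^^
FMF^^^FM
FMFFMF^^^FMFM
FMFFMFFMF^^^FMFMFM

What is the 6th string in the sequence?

FMFFMFFMFFMFFMF^^^FMFMFMFMFM

s(k+1) = FMF·s(k)·FM, so each term gains FMF as a prefix and FM as a suffix.
From FMFFMFFMF^^^FMFMFM, 2 further steps: FMFFMFFMF^^^FMFMFM → FMFFMFFMFFMF^^^FMFMFMFM → (answer).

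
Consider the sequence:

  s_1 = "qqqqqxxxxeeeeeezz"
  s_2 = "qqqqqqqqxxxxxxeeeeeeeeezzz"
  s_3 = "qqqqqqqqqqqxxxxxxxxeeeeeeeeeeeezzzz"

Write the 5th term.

Term n consists of 3n-1 q's, followed by 2n x's, followed by 3n e's, followed by n z's, where the shown terms are n = 2, 3, 4.
Setting n = 6 gives 17, 12, 18, 6 characters in each block.

qqqqqqqqqqqqqqqqqxxxxxxxxxxxxeeeeeeeeeeeeeeeeeezzzzzz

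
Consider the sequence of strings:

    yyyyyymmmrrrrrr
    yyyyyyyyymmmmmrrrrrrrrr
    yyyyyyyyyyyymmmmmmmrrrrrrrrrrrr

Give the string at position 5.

yyyyyyyyyyyyyyyyyymmmmmmmmmmmrrrrrrrrrrrrrrrrrr

Each string has the form y^{3n+3} m^{2n+1} r^{3n+3} (n = 1, 2, …).
At n = 5 the blocks have lengths 18, 11, 18.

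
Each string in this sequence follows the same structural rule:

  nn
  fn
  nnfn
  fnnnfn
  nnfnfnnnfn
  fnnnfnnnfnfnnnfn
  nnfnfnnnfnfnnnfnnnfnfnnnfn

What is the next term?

fnnnfnnnfnfnnnfnnnfnfnnnfnfnnnfnnnfnfnnnfn

From term 3 onward, concatenate the second-to-last term with the last: nn·fn = nnfn, fn·nnfn = fnnnfn, …
Continuing: fnnnfnnnfnfnnnfn · nnfnfnnnfnfnnnfnnnfnfnnnfn gives term 8.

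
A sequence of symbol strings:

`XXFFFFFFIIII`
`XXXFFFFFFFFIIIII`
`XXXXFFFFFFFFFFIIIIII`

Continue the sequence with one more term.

XXXXXFFFFFFFFFFFFIIIIIII

The n-th term is n-1 X's then 2n F's then n+1 I's, where the shown terms are n = 3, 4, 5.
At n = 6 the blocks have lengths 5, 12, 7.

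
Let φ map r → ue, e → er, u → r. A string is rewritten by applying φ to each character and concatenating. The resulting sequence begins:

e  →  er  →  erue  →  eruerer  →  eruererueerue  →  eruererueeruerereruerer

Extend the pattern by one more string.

eruererueeruerereruererueerueeruererueerue

φ(eruererueeruerereruerer) expands symbol-by-symbol to er ue r er ue er ue r er er ue r er ue er ue er ue r er ue er ue; joining the 23 pieces gives the next term.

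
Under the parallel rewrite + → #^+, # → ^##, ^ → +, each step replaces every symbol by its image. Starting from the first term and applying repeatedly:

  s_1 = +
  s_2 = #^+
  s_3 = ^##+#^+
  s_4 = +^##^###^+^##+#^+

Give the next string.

#^++^##^##+^##^##^##+#^++^##^###^+^##+#^+

Replace each of the 17 characters of +^##^###^+^##+#^+ in place — #^+ + ^## ^## + ^## ^## ^## + #^+ + ^## ^## #^+ ^## + #^+ — and concatenate.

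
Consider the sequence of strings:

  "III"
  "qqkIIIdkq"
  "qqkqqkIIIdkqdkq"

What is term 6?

Each term wraps the previous one in qqk on the left and dkq on the right.
From qqkqqkIIIdkqdkq, 3 further steps: qqkqqkIIIdkqdkq → qqkqqkqqkIIIdkqdkqdkq → qqkqqkqqkqqkIIIdkqdkqdkqdkq → (answer).

qqkqqkqqkqqkqqkIIIdkqdkqdkqdkqdkq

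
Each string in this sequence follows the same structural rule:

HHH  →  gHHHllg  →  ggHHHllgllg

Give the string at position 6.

gggggHHHllgllgllgllgllg

Each term wraps the previous one in g on the left and llg on the right.
From ggHHHllgllg, 3 further steps: ggHHHllgllg → gggHHHllgllgllg → ggggHHHllgllgllgllg → (answer).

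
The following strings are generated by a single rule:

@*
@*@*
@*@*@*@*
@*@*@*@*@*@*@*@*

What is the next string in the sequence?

@*@*@*@*@*@*@*@*@*@*@*@*@*@*@*@*

Every step duplicates the string.
One more doubling of @*@*@*@*@*@*@*@* gives the answer.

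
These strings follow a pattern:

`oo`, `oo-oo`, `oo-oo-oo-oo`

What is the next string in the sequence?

s(k+1) = s(k)·-·s(k) — each term doubles the last with '-' between the halves.
One more doubling of oo-oo-oo-oo gives the answer.

oo-oo-oo-oo-oo-oo-oo-oo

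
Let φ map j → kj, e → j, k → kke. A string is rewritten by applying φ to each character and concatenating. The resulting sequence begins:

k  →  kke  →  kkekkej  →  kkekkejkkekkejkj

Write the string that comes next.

Rewriting the 16 symbols of kkekkejkkekkejkj one by one yields kke kke j kke kke j kj kke kke j kke kke j kj kke kj; concatenated:

kkekkejkkekkejkjkkekkejkkekkejkjkkekj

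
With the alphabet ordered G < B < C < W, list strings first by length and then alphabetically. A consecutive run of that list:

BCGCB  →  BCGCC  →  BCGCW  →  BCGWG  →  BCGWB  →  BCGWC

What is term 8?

Stepping forward 2 times from BCGWC: BCGWC → BCGWW, then the target.

BCBGG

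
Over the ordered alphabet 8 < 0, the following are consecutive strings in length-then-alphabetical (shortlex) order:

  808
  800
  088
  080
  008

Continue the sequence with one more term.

000

Find the rightmost character of 008 below 0, bump it to the next letter, and reset everything to its right to 8.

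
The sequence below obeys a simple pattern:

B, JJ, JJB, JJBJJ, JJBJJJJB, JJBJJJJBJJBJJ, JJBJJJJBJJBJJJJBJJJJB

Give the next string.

JJBJJJJBJJBJJJJBJJJJBJJBJJJJBJJBJJ

This is a Fibonacci-style word recurrence s(k) = s(k−1)·s(k−2): e.g. JJ·B = JJB.
So term 8 is JJBJJJJBJJBJJJJBJJJJB·JJBJJJJBJJBJJ.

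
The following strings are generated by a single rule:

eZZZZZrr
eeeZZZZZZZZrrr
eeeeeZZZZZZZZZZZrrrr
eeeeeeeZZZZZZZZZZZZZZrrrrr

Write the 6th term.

Reading off run lengths: e runs 1, 3, 5, 7; Z runs 5, 8, 11, 14; r runs 2, 3, 4, 5 — each is linear in n (n = 1, 2, …).
At n = 6 the blocks have lengths 11, 20, 7.

eeeeeeeeeeeZZZZZZZZZZZZZZZZZZZZrrrrrrr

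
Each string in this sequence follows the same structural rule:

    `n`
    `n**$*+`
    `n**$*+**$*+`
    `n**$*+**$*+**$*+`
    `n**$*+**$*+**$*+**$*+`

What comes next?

n**$*+**$*+**$*+**$*+**$*+

Every step adds **$*+ to the end: s(k+1) = s(k)·**$*+.
One more step from n**$*+**$*+**$*+**$*+ gives the answer.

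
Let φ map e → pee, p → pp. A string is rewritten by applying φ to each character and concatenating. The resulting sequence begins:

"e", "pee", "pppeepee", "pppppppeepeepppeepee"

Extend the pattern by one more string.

φ(pppppppeepeepppeepee) expands symbol-by-symbol to pp pp pp pp pp pp pp pee pee pp pee pee pp pp pp pee pee pp pee pee; joining the 20 pieces gives the next term.

pppppppppppppppeepeepppeepeepppppppeepeepppeepee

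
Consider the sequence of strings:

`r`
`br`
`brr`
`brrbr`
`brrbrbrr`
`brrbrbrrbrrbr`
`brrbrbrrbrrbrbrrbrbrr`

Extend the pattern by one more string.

From term 3 onward, concatenate the last term with the second-to-last: br·r = brr, brr·br = brrbr, …
The next term joins brrbrbrrbrrbrbrrbrbrr and brrbrbrrbrrbr.

brrbrbrrbrrbrbrrbrbrrbrrbrbrrbrrbr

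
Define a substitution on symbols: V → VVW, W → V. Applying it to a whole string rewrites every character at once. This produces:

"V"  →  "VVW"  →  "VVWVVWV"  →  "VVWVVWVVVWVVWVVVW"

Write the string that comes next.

φ(VVWVVWVVVWVVWVVVW) expands symbol-by-symbol to VVW VVW V VVW VVW V VVW VVW VVW V VVW VVW V VVW VVW VVW V; joining the 17 pieces gives the next term.

VVWVVWVVVWVVWVVVWVVWVVWVVVWVVWVVVWVVWVVWV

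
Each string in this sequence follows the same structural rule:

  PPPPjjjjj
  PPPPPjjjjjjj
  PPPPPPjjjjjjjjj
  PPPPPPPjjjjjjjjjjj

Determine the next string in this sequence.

Term n consists of n+1 P's, followed by 2n-1 j's, where the shown terms are n = 3, 4, 5, 6.
For the next term, n = 7, so the run lengths are 8, 13.

PPPPPPPPjjjjjjjjjjjjj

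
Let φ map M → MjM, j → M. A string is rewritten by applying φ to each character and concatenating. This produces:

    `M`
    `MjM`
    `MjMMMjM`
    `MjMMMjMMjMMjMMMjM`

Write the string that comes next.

Applying the rule to each of the 17 symbols of MjMMMjMMjMMjMMMjM gives the pieces MjM M MjM MjM MjM M MjM MjM M MjM MjM M MjM MjM MjM M MjM, which concatenate to the answer.

MjMMMjMMjMMjMMMjMMjMMMjMMjMMMjMMjMMjMMMjM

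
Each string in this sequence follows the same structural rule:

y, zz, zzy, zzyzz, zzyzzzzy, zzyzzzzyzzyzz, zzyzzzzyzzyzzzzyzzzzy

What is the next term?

From term 3 onward, concatenate the last term with the second-to-last: zz·y = zzy, zzy·zz = zzyzz, …
The next term joins zzyzzzzyzzyzzzzyzzzzy and zzyzzzzyzzyzz.

zzyzzzzyzzyzzzzyzzzzyzzyzzzzyzzyzz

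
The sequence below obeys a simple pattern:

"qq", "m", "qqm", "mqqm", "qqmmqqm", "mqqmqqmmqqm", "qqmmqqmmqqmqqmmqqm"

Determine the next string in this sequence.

mqqmqqmmqqmqqmmqqmmqqmqqmmqqm

This is a Fibonacci-style word recurrence s(k) = s(k−2)·s(k−1): e.g. qq·m = qqm.
So term 8 is mqqmqqmmqqm·qqmmqqmmqqmqqmmqqm.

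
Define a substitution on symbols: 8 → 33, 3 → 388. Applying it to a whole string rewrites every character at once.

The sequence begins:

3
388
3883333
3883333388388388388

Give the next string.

38833333883883883883883333388333338833333883333

Replace each of the 19 characters of 3883333388388388388 in place — 388 33 33 388 388 388 388 388 33 33 388 33 33 388 33 33 388 33 33 — and concatenate.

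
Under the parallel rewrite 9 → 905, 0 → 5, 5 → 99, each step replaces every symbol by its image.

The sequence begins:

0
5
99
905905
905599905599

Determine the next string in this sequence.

Apply φ to 905599905599 symbol by symbol: 9→905, 0→5, 5→99, 5→99, 9→905, 9→905, 9→905, 0→5, 5→99, 5→99, 9→905, 9→905; joined: 905 5 99 99 905 905 905 5 99 99 905 905.

9055999990590590559999905905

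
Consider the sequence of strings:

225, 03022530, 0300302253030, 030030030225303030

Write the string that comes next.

Every step adds 030 to the front and 30 to the end of the previous string.
Applying this once more to 030030030225303030:

03003003003022530303030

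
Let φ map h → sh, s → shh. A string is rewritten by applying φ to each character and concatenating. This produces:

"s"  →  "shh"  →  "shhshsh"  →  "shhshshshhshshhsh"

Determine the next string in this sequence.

shhshshshhshshhshshhshshshhshshhshshshhsh

φ(shhshshshhshshhsh) expands symbol-by-symbol to shh sh sh shh sh shh sh shh sh sh shh sh shh sh sh shh sh; joining the 17 pieces gives the next term.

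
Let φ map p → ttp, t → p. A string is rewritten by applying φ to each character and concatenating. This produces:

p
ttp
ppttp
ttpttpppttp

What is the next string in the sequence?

Expanding ttpttpppttp: t→p, t→p, p→ttp, t→p, t→p, p→ttp, p→ttp, p→ttp, t→p, t→p, p→ttp. Concatenated: p p ttp p p ttp ttp ttp p p ttp.

ppttpppttpttpttpppttp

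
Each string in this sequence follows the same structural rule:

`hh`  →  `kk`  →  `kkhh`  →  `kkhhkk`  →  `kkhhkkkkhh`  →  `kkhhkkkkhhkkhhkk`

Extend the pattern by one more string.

kkhhkkkkhhkkhhkkkkhhkkkkhh

From term 3 onward, concatenate the last term with the second-to-last: kk·hh = kkhh, kkhh·kk = kkhhkk, …
So term 7 is kkhhkkkkhhkkhhkk·kkhhkkkkhh.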